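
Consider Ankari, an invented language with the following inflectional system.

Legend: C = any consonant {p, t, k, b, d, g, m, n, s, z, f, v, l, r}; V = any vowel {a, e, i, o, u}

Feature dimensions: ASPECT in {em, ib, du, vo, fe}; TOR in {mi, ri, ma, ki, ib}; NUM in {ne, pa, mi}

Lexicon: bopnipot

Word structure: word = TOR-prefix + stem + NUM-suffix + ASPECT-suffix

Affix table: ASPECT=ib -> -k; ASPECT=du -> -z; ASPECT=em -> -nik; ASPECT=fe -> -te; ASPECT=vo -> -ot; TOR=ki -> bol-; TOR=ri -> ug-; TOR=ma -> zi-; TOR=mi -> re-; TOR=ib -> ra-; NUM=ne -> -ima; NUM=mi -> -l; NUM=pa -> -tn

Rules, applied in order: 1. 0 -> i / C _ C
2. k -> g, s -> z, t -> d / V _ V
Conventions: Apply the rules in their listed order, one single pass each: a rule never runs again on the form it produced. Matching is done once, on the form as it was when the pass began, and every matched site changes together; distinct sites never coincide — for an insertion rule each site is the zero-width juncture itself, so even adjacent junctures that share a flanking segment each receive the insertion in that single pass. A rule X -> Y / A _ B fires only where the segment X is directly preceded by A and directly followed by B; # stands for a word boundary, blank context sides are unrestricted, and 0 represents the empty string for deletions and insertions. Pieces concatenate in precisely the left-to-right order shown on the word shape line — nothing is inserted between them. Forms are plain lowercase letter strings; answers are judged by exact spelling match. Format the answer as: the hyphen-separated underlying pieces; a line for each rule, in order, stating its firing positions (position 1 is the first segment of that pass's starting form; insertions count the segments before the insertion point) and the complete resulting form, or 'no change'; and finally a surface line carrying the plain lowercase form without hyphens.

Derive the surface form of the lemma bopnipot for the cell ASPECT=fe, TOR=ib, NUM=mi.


underlying: ra-bopnipot-l-te
1. 0 -> i / C _ C: inserts after position(s) 5, 10, 11: rabopinipotilite
2. k -> g, s -> z, t -> d / V _ V: fires at position(s) 11, 15: rabopinipodilide
surface: rabopinipodilide


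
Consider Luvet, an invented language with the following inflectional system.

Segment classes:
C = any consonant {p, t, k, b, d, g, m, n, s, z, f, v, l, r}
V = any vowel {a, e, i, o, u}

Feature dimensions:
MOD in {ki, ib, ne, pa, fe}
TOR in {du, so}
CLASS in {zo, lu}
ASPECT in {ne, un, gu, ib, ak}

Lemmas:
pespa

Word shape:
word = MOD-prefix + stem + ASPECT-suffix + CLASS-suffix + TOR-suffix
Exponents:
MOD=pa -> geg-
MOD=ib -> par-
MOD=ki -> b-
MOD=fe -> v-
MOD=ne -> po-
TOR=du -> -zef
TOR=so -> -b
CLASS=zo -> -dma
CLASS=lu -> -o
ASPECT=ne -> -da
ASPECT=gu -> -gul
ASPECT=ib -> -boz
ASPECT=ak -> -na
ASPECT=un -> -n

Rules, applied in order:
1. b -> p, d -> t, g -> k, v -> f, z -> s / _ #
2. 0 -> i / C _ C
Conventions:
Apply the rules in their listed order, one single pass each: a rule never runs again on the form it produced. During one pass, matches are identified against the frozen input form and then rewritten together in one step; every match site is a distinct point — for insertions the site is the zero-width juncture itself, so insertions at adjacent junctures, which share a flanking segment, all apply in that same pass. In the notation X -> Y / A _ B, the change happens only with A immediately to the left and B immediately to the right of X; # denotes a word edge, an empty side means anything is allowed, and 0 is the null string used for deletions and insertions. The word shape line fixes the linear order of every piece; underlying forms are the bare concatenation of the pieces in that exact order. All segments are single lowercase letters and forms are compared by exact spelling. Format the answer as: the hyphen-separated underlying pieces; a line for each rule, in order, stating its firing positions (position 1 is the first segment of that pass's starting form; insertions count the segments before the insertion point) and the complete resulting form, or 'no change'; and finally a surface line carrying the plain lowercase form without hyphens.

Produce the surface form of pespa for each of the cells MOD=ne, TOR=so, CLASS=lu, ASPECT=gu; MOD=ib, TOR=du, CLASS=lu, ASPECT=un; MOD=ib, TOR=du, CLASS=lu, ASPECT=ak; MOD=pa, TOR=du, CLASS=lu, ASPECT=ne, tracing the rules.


cell MOD=ne, TOR=so, CLASS=lu, ASPECT=gu:
underlying: po-pespa-gul-o-b
1. b -> p, d -> t, g -> k, v -> f, z -> s / _ #: fires at position(s) 12: popespagulop
2. 0 -> i / C _ C: inserts after position(s) 5: popesipagulop
surface: popesipagulop

cell MOD=ib, TOR=du, CLASS=lu, ASPECT=un:
underlying: par-pespa-n-o-zef
1. b -> p, d -> t, g -> k, v -> f, z -> s / _ #: no change
2. 0 -> i / C _ C: inserts after position(s) 3, 6: paripesipanozef
surface: paripesipanozef

cell MOD=ib, TOR=du, CLASS=lu, ASPECT=ak:
underlying: par-pespa-na-o-zef
1. b -> p, d -> t, g -> k, v -> f, z -> s / _ #: no change
2. 0 -> i / C _ C: inserts after position(s) 3, 6: paripesipanaozef
surface: paripesipanaozef

cell MOD=pa, TOR=du, CLASS=lu, ASPECT=ne:
underlying: geg-pespa-da-o-zef
1. b -> p, d -> t, g -> k, v -> f, z -> s / _ #: no change
2. 0 -> i / C _ C: inserts after position(s) 3, 6: gegipesipadaozef
surface: gegipesipadaozef


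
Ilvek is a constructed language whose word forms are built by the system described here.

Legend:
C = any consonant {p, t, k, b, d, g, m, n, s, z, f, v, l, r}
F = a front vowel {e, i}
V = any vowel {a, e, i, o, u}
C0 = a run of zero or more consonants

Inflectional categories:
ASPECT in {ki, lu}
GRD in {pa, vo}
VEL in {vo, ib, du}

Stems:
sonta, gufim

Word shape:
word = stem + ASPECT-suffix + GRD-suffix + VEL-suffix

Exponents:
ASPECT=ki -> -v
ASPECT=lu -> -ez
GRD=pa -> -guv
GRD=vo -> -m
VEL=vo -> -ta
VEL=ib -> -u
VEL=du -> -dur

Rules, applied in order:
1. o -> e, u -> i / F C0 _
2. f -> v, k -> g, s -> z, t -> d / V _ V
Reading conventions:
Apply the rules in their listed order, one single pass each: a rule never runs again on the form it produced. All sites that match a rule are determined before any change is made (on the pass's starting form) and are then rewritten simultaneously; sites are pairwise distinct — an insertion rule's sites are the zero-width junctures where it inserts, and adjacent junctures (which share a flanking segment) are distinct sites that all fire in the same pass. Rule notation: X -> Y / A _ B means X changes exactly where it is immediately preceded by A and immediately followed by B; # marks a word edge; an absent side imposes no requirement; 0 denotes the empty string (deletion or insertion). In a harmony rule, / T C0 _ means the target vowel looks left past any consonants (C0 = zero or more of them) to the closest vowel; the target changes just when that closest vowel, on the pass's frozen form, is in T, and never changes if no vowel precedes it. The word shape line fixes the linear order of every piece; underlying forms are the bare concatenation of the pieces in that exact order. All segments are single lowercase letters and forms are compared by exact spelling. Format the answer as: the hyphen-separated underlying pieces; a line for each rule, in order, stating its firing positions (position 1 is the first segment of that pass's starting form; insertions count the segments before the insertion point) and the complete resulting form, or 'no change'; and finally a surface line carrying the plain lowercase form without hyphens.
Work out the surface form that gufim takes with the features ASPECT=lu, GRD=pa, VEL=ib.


underlying: gufim-ez-guv-u
1. o -> e, u -> i / F C0 _: fires at position(s) 9: gufimezgivu
2. f -> v, k -> g, s -> z, t -> d / V _ V: fires at position(s) 3: guvimezgivu
surface: guvimezgivu


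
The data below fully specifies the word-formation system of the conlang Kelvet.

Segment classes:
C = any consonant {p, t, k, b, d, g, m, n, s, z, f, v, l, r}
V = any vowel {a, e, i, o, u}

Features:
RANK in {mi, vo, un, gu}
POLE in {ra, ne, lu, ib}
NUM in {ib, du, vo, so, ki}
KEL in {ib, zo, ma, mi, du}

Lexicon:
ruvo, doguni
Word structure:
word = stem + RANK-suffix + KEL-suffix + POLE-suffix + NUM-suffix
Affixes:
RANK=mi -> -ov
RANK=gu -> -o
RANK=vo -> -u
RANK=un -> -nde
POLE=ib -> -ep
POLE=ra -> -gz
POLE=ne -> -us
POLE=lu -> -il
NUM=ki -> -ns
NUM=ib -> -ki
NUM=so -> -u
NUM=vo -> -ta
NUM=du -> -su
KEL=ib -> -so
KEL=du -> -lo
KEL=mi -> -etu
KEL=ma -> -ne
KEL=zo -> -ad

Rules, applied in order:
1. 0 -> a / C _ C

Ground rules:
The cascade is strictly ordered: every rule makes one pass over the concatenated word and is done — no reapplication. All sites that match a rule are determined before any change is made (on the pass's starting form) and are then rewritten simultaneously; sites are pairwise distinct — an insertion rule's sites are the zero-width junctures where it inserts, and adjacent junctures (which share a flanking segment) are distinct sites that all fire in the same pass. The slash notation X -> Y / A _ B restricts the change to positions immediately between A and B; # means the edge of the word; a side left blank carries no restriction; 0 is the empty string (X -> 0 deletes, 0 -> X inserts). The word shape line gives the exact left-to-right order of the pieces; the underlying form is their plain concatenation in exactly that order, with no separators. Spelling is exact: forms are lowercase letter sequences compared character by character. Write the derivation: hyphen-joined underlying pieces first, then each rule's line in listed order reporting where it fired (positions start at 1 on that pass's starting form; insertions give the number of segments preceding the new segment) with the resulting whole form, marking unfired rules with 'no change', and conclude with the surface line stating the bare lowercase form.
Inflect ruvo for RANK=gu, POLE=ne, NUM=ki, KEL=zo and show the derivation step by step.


underlying: ruvo-o-ad-us-ns
1. 0 -> a / C _ C: inserts after position(s) 9, 10: ruvooadusanas
surface: ruvooadusanas


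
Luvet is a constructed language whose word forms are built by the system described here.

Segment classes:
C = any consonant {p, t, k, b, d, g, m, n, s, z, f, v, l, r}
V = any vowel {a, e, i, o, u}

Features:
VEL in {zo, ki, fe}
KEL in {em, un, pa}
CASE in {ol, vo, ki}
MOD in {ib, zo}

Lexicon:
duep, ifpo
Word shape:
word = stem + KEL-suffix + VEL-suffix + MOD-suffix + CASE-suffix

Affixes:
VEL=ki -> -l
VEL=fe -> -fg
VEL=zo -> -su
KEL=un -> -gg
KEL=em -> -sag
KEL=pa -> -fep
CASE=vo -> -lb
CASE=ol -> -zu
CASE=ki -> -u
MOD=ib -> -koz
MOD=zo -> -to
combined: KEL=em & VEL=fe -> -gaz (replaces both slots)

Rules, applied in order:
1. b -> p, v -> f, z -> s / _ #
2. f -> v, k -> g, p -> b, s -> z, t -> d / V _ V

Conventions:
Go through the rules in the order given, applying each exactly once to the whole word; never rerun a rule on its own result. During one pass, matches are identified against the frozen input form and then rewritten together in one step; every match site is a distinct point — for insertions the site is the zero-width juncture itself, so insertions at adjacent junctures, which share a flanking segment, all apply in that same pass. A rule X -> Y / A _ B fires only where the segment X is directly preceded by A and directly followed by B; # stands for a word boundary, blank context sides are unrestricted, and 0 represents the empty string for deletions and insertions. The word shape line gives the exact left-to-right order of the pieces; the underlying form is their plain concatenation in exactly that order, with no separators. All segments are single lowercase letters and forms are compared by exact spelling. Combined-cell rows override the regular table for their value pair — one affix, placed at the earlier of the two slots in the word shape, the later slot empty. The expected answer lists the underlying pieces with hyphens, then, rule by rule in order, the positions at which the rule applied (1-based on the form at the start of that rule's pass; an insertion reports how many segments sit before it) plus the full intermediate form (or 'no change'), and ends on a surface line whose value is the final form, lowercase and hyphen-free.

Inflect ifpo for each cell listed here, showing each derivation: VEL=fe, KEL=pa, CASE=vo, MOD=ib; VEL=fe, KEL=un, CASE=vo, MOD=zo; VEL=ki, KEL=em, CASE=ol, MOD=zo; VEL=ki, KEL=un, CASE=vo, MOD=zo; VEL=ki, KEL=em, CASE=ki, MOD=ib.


cell VEL=fe, KEL=pa, CASE=vo, MOD=ib:
underlying: ifpo-fep-fg-koz-lb
1. b -> p, v -> f, z -> s / _ #: fires at position(s) 14: ifpofepfgkozlp
2. f -> v, k -> g, p -> b, s -> z, t -> d / V _ V: fires at position(s) 5: ifpovepfgkozlp
surface: ifpovepfgkozlp

cell VEL=fe, KEL=un, CASE=vo, MOD=zo:
underlying: ifpo-gg-fg-to-lb
1. b -> p, v -> f, z -> s / _ #: fires at position(s) 12: ifpoggfgtolp
2. f -> v, k -> g, p -> b, s -> z, t -> d / V _ V: no change
surface: ifpoggfgtolp

cell VEL=ki, KEL=em, CASE=ol, MOD=zo:
underlying: ifpo-sag-l-to-zu
1. b -> p, v -> f, z -> s / _ #: no change
2. f -> v, k -> g, p -> b, s -> z, t -> d / V _ V: fires at position(s) 5: ifpozagltozu
surface: ifpozagltozu

cell VEL=ki, KEL=un, CASE=vo, MOD=zo:
underlying: ifpo-gg-l-to-lb
1. b -> p, v -> f, z -> s / _ #: fires at position(s) 11: ifpoggltolp
2. f -> v, k -> g, p -> b, s -> z, t -> d / V _ V: no change
surface: ifpoggltolp

cell VEL=ki, KEL=em, CASE=ki, MOD=ib:
underlying: ifpo-sag-l-koz-u
1. b -> p, v -> f, z -> s / _ #: no change
2. f -> v, k -> g, p -> b, s -> z, t -> d / V _ V: fires at position(s) 5: ifpozaglkozu
surface: ifpozaglkozu


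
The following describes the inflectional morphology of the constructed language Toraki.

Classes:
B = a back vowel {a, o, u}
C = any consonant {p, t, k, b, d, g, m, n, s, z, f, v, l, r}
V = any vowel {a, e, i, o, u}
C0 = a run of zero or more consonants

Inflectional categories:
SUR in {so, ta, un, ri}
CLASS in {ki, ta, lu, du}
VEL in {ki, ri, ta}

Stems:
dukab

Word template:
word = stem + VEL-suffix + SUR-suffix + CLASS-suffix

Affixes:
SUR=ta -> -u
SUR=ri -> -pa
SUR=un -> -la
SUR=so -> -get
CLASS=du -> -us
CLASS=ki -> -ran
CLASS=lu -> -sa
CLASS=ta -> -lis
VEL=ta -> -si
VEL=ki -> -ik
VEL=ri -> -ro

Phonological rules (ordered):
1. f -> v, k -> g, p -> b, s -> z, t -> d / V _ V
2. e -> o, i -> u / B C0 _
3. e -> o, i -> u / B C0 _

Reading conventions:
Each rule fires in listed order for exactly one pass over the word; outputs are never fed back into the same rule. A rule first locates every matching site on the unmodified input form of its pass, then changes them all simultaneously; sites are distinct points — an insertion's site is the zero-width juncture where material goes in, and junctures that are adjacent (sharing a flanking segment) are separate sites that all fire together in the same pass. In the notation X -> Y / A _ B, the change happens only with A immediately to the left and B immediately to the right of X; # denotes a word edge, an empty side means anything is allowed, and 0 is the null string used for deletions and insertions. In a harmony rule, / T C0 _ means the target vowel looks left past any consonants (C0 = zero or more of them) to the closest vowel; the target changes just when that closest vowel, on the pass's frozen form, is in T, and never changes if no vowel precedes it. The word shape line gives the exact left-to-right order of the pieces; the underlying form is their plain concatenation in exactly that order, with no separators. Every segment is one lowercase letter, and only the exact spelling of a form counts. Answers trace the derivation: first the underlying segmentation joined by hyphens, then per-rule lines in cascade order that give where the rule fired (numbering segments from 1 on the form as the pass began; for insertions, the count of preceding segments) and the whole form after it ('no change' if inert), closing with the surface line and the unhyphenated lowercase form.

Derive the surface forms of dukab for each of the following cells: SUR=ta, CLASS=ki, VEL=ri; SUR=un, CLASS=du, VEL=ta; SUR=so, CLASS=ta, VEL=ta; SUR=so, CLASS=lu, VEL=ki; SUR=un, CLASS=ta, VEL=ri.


cell SUR=ta, CLASS=ki, VEL=ri:
underlying: dukab-ro-u-ran
1. f -> v, k -> g, p -> b, s -> z, t -> d / V _ V: fires at position(s) 3: dugabrouran
2. e -> o, i -> u / B C0 _: no change
3. e -> o, i -> u / B C0 _: no change
surface: dugabrouran

cell SUR=un, CLASS=du, VEL=ta:
underlying: dukab-si-la-us
1. f -> v, k -> g, p -> b, s -> z, t -> d / V _ V: fires at position(s) 3: dugabsilaus
2. e -> o, i -> u / B C0 _: fires at position(s) 7: dugabsulaus
3. e -> o, i -> u / B C0 _: no change
surface: dugabsulaus

cell SUR=so, CLASS=ta, VEL=ta:
underlying: dukab-si-get-lis
1. f -> v, k -> g, p -> b, s -> z, t -> d / V _ V: fires at position(s) 3: dugabsigetlis
2. e -> o, i -> u / B C0 _: fires at position(s) 7: dugabsugetlis
3. e -> o, i -> u / B C0 _: fires at position(s) 9: dugabsugotlis
surface: dugabsugotlis

cell SUR=so, CLASS=lu, VEL=ki:
underlying: dukab-ik-get-sa
1. f -> v, k -> g, p -> b, s -> z, t -> d / V _ V: fires at position(s) 3: dugabikgetsa
2. e -> o, i -> u / B C0 _: fires at position(s) 6: dugabukgetsa
3. e -> o, i -> u / B C0 _: fires at position(s) 9: dugabukgotsa
surface: dugabukgotsa

cell SUR=un, CLASS=ta, VEL=ri:
underlying: dukab-ro-la-lis
1. f -> v, k -> g, p -> b, s -> z, t -> d / V _ V: fires at position(s) 3: dugabrolalis
2. e -> o, i -> u / B C0 _: fires at position(s) 11: dugabrolalus
3. e -> o, i -> u / B C0 _: no change
surface: dugabrolalus


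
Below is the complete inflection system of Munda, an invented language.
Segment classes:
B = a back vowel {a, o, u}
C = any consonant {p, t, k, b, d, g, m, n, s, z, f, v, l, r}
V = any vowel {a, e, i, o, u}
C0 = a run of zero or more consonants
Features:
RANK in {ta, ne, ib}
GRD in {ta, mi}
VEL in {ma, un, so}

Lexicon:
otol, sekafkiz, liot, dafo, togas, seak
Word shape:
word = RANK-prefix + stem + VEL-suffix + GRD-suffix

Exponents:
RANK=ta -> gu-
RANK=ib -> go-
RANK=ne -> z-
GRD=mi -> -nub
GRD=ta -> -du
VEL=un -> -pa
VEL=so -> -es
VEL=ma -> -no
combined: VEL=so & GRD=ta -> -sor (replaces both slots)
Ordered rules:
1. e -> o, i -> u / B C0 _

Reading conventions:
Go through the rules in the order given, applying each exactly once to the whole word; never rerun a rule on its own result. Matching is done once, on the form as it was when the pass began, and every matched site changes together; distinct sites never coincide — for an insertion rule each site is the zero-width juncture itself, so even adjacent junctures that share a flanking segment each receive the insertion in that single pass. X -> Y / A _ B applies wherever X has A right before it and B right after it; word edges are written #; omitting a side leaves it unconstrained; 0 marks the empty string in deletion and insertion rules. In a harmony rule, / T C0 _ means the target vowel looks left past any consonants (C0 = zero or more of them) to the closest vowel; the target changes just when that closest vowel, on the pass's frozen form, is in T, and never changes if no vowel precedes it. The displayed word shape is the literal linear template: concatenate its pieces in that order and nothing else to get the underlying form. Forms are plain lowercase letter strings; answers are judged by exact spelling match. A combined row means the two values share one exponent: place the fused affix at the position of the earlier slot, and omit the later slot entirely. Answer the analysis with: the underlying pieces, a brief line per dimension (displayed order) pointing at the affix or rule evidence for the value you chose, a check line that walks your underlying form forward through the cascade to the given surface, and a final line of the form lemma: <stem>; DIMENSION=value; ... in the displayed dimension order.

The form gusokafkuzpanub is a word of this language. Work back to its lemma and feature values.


underlying: gu-sekafkiz-pa-nub
RANK=ta - signalled by the affix gu-
GRD=mi - signalled by the affix -nub
VEL=un - signalled by the affix -pa
check: gusekafkizpanub -> gusokafkuzpanub
lemma: sekafkiz; RANK=ta; GRD=mi; VEL=un


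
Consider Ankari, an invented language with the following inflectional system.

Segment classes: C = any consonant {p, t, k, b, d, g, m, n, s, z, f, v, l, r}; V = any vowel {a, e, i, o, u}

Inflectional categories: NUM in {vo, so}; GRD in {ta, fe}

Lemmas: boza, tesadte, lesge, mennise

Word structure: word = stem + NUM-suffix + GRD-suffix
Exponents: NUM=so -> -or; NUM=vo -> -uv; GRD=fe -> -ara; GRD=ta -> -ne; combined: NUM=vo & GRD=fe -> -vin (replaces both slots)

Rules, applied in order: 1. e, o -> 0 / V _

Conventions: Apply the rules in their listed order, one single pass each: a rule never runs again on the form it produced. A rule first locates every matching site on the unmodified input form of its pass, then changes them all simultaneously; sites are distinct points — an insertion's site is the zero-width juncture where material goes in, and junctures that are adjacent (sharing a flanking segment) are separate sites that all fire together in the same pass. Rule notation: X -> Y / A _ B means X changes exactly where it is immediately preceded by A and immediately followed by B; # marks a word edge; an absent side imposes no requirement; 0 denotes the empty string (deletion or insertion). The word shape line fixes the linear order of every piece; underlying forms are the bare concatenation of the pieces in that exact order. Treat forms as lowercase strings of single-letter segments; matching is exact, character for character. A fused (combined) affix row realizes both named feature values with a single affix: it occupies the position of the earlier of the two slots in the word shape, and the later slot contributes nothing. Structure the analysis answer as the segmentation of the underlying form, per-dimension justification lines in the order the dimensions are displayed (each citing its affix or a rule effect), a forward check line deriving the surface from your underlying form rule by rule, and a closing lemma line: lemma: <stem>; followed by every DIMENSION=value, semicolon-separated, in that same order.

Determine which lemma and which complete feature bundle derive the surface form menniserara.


underlying: mennise-or-ara
NUM=so - signalled by the affix -or
GRD=fe - signalled by the affix -ara
check: menniseorara -> menniserara
lemma: mennise; NUM=so; GRD=fe


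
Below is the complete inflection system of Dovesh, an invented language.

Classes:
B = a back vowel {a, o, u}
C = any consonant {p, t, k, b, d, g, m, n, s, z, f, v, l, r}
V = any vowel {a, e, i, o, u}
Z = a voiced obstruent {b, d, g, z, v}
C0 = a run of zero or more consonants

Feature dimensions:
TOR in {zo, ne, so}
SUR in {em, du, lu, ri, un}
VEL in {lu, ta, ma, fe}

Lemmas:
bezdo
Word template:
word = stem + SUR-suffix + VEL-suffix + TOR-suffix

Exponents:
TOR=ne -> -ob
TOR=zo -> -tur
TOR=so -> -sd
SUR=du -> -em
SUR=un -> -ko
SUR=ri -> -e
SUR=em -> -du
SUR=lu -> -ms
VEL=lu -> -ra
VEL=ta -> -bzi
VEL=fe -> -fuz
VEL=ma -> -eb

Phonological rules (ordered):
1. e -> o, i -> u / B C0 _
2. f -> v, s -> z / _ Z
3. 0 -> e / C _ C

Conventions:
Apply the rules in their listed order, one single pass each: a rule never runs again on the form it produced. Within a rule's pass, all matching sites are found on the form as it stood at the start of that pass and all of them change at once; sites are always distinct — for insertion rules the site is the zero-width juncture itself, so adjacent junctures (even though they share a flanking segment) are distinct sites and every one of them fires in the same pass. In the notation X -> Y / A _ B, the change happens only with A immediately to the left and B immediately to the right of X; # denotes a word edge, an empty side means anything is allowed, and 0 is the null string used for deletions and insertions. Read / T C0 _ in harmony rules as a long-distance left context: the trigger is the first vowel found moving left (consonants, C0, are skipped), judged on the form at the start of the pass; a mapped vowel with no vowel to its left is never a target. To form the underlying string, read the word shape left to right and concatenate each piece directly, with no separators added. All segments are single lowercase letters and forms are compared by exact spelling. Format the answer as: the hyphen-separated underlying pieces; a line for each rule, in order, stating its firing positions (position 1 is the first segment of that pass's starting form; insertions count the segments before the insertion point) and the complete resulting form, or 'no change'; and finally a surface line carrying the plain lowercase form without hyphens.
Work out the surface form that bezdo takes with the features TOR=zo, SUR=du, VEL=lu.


underlying: bezdo-em-ra-tur
1. e -> o, i -> u / B C0 _: fires at position(s) 6: bezdoomratur
2. f -> v, s -> z / _ Z: no change
3. 0 -> e / C _ C: inserts after position(s) 3, 7: bezedoomeratur
surface: bezedoomeratur


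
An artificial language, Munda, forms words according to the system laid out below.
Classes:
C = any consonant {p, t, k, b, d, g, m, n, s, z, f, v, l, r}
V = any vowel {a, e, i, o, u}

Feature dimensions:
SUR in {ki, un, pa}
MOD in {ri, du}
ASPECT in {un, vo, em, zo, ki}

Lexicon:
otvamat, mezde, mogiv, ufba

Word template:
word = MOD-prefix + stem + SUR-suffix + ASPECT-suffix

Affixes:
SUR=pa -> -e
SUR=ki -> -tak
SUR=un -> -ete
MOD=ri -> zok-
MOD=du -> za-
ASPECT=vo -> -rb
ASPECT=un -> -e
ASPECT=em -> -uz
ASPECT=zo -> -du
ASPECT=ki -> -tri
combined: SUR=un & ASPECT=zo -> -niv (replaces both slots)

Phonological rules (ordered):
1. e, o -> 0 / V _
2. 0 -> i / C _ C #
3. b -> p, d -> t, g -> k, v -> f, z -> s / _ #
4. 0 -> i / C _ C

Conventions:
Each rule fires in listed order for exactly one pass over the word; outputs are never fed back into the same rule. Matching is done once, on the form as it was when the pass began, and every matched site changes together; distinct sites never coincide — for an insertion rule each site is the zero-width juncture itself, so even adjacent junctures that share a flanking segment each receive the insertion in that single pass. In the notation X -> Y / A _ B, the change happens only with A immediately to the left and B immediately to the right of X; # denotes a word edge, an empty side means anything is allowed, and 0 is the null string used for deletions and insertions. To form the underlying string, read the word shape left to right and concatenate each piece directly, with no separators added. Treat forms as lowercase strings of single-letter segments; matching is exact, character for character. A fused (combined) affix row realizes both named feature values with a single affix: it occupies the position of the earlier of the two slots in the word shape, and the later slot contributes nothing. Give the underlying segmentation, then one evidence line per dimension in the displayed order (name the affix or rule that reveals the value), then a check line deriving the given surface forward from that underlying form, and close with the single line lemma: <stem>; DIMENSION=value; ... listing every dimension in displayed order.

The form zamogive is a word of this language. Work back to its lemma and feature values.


underlying: za-mogiv-e-e
SUR=pa - signalled by the affix -e
MOD=du - signalled by the affix za-
ASPECT=un - signalled by the affix -e
check: zamogivee -> zamogive -> zamogive -> zamogive -> zamogive
lemma: mogiv; SUR=pa; MOD=du; ASPECT=un


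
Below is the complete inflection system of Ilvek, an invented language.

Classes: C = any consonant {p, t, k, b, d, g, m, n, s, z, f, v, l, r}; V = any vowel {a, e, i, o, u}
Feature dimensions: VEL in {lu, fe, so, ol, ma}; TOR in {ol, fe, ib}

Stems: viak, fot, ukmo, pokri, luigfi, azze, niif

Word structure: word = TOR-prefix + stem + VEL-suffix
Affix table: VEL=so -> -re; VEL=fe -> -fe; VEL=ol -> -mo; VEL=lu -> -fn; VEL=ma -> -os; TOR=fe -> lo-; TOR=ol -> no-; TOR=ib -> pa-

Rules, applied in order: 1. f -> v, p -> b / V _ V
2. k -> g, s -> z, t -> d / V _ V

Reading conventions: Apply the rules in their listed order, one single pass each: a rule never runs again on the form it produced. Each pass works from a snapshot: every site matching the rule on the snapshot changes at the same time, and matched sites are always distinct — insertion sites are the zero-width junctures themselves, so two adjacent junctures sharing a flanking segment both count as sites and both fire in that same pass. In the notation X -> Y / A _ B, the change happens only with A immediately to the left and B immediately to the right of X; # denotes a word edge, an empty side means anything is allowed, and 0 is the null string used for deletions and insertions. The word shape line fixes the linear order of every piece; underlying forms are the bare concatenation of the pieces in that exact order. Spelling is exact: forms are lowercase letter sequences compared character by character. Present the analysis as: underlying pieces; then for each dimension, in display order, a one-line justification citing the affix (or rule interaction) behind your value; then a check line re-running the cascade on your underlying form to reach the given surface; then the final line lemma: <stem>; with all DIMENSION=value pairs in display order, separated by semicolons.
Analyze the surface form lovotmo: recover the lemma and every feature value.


underlying: lo-fot-mo
VEL=ol - signalled by the affix -mo
TOR=fe - signalled by the affix lo-
check: lofotmo -> lovotmo -> lovotmo
lemma: fot; VEL=ol; TOR=fe


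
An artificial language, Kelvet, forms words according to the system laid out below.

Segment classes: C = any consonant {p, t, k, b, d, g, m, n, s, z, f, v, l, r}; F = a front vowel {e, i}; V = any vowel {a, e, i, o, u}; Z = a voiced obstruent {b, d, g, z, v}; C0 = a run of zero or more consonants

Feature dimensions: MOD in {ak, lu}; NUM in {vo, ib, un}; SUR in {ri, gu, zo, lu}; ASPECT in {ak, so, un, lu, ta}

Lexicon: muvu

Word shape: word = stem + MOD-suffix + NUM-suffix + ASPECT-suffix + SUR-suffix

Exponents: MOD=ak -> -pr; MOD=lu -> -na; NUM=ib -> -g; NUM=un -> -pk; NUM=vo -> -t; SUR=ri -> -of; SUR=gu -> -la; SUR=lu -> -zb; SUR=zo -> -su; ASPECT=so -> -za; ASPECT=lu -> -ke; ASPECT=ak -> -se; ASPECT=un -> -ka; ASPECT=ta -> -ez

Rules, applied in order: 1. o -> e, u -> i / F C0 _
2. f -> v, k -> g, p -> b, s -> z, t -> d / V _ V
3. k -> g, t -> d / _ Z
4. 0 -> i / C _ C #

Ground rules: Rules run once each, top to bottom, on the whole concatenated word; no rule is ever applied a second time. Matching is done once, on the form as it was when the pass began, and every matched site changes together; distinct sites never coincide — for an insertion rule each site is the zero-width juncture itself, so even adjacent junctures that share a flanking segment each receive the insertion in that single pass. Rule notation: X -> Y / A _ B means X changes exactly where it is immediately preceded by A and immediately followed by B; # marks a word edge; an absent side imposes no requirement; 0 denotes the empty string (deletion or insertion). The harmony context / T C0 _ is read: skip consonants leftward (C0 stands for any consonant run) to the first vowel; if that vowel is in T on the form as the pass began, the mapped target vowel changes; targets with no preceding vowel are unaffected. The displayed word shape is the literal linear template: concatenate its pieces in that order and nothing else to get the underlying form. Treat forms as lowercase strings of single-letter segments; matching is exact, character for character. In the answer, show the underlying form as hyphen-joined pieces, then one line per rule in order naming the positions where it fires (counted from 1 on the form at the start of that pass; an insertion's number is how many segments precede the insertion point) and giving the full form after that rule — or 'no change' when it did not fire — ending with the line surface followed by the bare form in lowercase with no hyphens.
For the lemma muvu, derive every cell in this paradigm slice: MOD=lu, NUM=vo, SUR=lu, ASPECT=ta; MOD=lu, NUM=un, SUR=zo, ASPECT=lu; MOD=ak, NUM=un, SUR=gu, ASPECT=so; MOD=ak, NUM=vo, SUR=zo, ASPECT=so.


cell MOD=lu, NUM=vo, SUR=lu, ASPECT=ta:
underlying: muvu-na-t-ez-zb
1. o -> e, u -> i / F C0 _: no change
2. f -> v, k -> g, p -> b, s -> z, t -> d / V _ V: fires at position(s) 7: muvunadezzb
3. k -> g, t -> d / _ Z: no change
4. 0 -> i / C _ C #: inserts after position(s) 10: muvunadezzib
surface: muvunadezzib

cell MOD=lu, NUM=un, SUR=zo, ASPECT=lu:
underlying: muvu-na-pk-ke-su
1. o -> e, u -> i / F C0 _: fires at position(s) 12: muvunapkkesi
2. f -> v, k -> g, p -> b, s -> z, t -> d / V _ V: fires at position(s) 11: muvunapkkezi
3. k -> g, t -> d / _ Z: no change
4. 0 -> i / C _ C #: no change
surface: muvunapkkezi

cell MOD=ak, NUM=un, SUR=gu, ASPECT=so:
underlying: muvu-pr-pk-za-la
1. o -> e, u -> i / F C0 _: no change
2. f -> v, k -> g, p -> b, s -> z, t -> d / V _ V: no change
3. k -> g, t -> d / _ Z: fires at position(s) 8: muvuprpgzala
4. 0 -> i / C _ C #: no change
surface: muvuprpgzala

cell MOD=ak, NUM=vo, SUR=zo, ASPECT=so:
underlying: muvu-pr-t-za-su
1. o -> e, u -> i / F C0 _: no change
2. f -> v, k -> g, p -> b, s -> z, t -> d / V _ V: fires at position(s) 10: muvuprtzazu
3. k -> g, t -> d / _ Z: fires at position(s) 7: muvuprdzazu
4. 0 -> i / C _ C #: no change
surface: muvuprdzazu


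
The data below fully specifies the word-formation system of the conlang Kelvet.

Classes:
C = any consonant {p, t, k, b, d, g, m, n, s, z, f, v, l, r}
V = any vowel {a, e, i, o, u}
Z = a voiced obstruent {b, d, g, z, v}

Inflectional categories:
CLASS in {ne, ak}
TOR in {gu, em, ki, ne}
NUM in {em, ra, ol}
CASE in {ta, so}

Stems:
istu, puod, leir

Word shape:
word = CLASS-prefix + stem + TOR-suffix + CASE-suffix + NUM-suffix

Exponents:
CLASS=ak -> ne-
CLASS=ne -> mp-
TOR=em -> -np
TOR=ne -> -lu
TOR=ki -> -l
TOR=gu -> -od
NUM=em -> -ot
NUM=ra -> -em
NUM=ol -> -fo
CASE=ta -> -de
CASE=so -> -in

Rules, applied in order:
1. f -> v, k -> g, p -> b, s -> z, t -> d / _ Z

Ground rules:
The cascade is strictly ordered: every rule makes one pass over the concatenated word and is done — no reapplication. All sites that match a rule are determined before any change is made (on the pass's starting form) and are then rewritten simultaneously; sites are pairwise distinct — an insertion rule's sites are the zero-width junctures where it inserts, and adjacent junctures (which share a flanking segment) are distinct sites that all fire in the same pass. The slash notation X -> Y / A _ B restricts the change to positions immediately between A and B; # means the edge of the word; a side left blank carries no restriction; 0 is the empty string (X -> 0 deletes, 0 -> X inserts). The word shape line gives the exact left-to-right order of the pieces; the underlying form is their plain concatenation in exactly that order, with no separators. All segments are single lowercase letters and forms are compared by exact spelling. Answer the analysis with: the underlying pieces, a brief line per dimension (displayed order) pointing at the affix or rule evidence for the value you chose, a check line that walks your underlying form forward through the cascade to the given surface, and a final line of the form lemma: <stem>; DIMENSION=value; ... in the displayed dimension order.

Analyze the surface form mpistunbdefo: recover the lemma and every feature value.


underlying: mp-istu-np-de-fo
CLASS=ne - signalled by the affix mp-
TOR=em - signalled by the affix -np
NUM=ol - signalled by the affix -fo
CASE=ta - signalled by the affix -de
check: mpistunpdefo -> mpistunbdefo
lemma: istu; CLASS=ne; TOR=em; NUM=ol; CASE=ta


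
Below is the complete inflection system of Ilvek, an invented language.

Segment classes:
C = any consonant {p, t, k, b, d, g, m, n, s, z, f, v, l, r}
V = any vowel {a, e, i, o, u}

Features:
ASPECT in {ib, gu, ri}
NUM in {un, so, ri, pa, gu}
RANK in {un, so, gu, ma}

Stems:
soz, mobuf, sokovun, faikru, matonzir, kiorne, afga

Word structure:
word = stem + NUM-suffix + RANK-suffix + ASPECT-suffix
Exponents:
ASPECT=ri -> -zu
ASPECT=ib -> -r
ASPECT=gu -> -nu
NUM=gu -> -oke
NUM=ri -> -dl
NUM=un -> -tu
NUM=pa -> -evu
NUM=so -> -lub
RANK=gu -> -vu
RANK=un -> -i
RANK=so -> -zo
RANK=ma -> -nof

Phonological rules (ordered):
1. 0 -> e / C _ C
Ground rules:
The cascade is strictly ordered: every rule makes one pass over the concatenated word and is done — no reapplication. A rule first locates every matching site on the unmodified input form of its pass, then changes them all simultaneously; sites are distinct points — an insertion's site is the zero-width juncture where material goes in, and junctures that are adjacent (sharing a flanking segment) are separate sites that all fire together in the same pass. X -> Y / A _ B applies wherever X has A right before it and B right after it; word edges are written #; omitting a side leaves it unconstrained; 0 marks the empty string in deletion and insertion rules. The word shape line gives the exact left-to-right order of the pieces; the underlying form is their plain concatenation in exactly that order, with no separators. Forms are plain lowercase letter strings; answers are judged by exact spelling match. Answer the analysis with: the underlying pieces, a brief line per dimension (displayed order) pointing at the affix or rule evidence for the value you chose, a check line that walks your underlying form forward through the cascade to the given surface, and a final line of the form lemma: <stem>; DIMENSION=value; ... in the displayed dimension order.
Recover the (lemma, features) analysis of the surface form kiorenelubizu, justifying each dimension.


underlying: kiorne-lub-i-zu
ASPECT=ri - signalled by the affix -zu
NUM=so - signalled by the affix -lub
RANK=un - signalled by the affix -i
check: kiornelubizu -> kiorenelubizu
lemma: kiorne; ASPECT=ri; NUM=so; RANK=un


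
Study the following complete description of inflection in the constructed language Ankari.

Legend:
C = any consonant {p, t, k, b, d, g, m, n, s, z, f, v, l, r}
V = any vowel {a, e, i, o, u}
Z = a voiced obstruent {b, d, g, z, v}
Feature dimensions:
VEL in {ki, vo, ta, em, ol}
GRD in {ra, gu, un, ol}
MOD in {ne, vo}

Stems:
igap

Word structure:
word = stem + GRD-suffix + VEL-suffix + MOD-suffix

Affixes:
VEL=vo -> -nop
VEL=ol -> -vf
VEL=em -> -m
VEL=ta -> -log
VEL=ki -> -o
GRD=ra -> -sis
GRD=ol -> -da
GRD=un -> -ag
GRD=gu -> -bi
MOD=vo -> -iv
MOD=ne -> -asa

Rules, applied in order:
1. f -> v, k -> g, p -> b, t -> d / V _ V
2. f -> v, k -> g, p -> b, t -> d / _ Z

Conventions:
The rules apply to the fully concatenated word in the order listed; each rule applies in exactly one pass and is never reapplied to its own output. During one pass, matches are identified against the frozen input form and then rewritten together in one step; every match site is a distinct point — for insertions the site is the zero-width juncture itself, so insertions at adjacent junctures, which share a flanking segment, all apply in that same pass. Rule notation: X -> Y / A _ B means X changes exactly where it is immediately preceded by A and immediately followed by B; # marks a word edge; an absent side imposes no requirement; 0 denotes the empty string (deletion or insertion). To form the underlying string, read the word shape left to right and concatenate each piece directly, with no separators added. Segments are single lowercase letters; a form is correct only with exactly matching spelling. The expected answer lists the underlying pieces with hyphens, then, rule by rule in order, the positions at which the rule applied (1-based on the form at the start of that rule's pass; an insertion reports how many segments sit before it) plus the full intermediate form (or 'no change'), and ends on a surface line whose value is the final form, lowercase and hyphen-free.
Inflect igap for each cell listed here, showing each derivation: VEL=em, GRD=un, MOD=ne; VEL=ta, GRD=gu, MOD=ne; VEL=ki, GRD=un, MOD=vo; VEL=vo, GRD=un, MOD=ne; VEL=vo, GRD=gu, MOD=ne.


cell VEL=em, GRD=un, MOD=ne:
underlying: igap-ag-m-asa
1. f -> v, k -> g, p -> b, t -> d / V _ V: fires at position(s) 4: igabagmasa
2. f -> v, k -> g, p -> b, t -> d / _ Z: no change
surface: igabagmasa

cell VEL=ta, GRD=gu, MOD=ne:
underlying: igap-bi-log-asa
1. f -> v, k -> g, p -> b, t -> d / V _ V: no change
2. f -> v, k -> g, p -> b, t -> d / _ Z: fires at position(s) 4: igabbilogasa
surface: igabbilogasa

cell VEL=ki, GRD=un, MOD=vo:
underlying: igap-ag-o-iv
1. f -> v, k -> g, p -> b, t -> d / V _ V: fires at position(s) 4: igabagoiv
2. f -> v, k -> g, p -> b, t -> d / _ Z: no change
surface: igabagoiv

cell VEL=vo, GRD=un, MOD=ne:
underlying: igap-ag-nop-asa
1. f -> v, k -> g, p -> b, t -> d / V _ V: fires at position(s) 4, 9: igabagnobasa
2. f -> v, k -> g, p -> b, t -> d / _ Z: no change
surface: igabagnobasa

cell VEL=vo, GRD=gu, MOD=ne:
underlying: igap-bi-nop-asa
1. f -> v, k -> g, p -> b, t -> d / V _ V: fires at position(s) 9: igapbinobasa
2. f -> v, k -> g, p -> b, t -> d / _ Z: fires at position(s) 4: igabbinobasa
surface: igabbinobasa
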